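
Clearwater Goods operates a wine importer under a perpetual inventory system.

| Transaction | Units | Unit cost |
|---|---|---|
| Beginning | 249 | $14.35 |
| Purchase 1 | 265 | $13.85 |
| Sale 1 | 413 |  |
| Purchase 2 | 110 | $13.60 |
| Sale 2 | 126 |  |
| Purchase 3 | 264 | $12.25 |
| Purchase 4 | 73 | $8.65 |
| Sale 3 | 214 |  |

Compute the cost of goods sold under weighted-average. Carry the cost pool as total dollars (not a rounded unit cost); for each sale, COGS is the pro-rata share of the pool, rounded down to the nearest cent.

After Beginning: 249 on hand, pool $3,573.15 (≈ $14.3500 each)
After Purchase 1: 514 on hand, pool $7,243.40 (≈ $14.0922 each)
Sale 1, sell 413: 413/514 × $7,243.40 → $5,820.08
After Purchase 2: 211 on hand, pool $2,919.32 (≈ $13.8356 each)
Sale 2, sell 126: 126/211 × $2,919.32 → $1,743.29
After Purchase 3: 349 on hand, pool $4,410.03 (≈ $12.6362 each)
After Purchase 4: 422 on hand, pool $5,041.48 (≈ $11.9466 each)
Sale 3, sell 214: 214/422 × $5,041.48 → $2,556.57
Total COGS = $5,820.08 + $1,743.29 + $2,556.57 = $10,119.94
Ending inventory (cost pool remaining) = $2,484.91
Check: goods available $12,604.85 = COGS $10,119.94 + ending $2,484.91

COGS = $10,119.94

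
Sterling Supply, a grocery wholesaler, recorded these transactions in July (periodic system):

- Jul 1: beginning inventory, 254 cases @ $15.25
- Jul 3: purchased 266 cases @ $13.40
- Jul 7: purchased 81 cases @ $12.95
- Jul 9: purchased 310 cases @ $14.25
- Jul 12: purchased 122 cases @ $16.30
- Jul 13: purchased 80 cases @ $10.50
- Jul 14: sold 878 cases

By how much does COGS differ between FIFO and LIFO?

$284.90

FIFO COGS: 254 @ $15.25 + 266 @ $13.40 + 81 @ $12.95 + 277 @ $14.25 = $12,434.10
LIFO COGS: 80 @ $10.50 + 122 @ $16.30 + 310 @ $14.25 + 81 @ $12.95 + 266 @ $13.40 + 19 @ $15.25 = $12,149.20
Difference = |$12,434.10 − $12,149.20| = $284.90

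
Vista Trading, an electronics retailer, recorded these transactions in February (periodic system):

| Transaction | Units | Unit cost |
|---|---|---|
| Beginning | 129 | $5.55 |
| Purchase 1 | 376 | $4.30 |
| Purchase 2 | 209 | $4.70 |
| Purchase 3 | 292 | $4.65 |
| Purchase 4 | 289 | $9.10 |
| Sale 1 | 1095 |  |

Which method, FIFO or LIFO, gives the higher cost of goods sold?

LIFO

FIFO COGS: 129 @ $5.55 + 376 @ $4.30 + 209 @ $4.70 + 292 @ $4.65 + 89 @ $9.10 = $5,482.75
LIFO COGS: 289 @ $9.10 + 292 @ $4.65 + 209 @ $4.70 + 305 @ $4.30 = $6,281.50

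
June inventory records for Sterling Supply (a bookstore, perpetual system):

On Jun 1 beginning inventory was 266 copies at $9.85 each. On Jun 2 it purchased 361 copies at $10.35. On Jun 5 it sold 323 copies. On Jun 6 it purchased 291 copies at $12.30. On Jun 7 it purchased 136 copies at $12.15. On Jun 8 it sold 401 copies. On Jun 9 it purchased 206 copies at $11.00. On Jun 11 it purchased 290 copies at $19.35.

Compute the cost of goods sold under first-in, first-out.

COGS = $7,549.55

Jun 5, 323 sold [FIFO — oldest first]: 266 @ $9.85 + 57 @ $10.35 = $3,210.05
Jun 8, 401 sold [FIFO — oldest first]: 304 @ $10.35 + 97 @ $12.30 = $4,339.50
Total COGS = $3,210.05 + $4,339.50 = $7,549.55
Ending inventory: 194 @ $12.30 + 136 @ $12.15 + 206 @ $11.00 + 290 @ $19.35 = $11,916.10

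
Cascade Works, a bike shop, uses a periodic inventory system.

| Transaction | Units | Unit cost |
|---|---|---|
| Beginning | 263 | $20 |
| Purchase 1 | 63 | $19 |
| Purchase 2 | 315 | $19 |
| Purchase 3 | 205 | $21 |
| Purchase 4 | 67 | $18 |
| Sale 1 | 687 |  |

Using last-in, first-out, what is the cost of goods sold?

Sale 1 (687) [LIFO — newest first]: 67 @ $18 + 205 @ $21 + 315 @ $19 + 63 @ $19 + 37 @ $20 = $13,433
Ending inventory: 226 @ $20 = $4,520

COGS = $13,433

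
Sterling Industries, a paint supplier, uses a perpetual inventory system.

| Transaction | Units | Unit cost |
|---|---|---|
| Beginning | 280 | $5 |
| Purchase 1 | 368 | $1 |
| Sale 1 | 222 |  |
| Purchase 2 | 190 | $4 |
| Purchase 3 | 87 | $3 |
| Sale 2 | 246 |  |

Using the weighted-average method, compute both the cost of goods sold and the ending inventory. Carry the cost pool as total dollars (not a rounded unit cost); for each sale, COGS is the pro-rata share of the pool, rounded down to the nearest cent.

COGS = $1,369.69; ending inventory = $1,419.31

After Beginning: 280 on hand, pool $1,400.00 (≈ $5.0000 each)
After Purchase 1: 648 on hand, pool $1,768.00 (≈ $2.7284 each)
Sale 1, sell 222: 222/648 × $1,768.00 → $605.70
After Purchase 2: 616 on hand, pool $1,922.30 (≈ $3.1206 each)
After Purchase 3: 703 on hand, pool $2,183.30 (≈ $3.1057 each)
Sale 2, sell 246: 246/703 × $2,183.30 → $763.99
Total COGS = $605.70 + $763.99 = $1,369.69
Ending inventory (cost pool remaining) = $1,419.31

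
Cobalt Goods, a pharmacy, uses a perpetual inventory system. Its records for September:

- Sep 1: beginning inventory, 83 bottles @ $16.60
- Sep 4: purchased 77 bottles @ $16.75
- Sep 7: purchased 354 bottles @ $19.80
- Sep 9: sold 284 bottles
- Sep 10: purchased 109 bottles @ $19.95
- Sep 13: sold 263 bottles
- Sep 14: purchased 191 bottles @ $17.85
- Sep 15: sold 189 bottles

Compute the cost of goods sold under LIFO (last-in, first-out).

Sep 9, 284 sold [LIFO — newest first]: 284 @ $19.80 = $5,623.20
Sep 13, 263 sold [LIFO — newest first]: 109 @ $19.95 + 70 @ $19.80 + 77 @ $16.75 + 7 @ $16.60 = $4,966.50
Sep 15, 189 sold [LIFO — newest first]: 189 @ $17.85 = $3,373.65
Total COGS = $5,623.20 + $4,966.50 + $3,373.65 = $13,963.35
Ending inventory: 76 @ $16.60 + 2 @ $17.85 = $1,297.30

COGS = $13,963.35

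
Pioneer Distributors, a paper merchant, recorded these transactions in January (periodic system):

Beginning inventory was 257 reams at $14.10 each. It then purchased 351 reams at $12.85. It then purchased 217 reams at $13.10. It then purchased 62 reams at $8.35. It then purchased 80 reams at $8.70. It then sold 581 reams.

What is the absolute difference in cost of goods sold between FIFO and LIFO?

FIFO COGS: 257 @ $14.10 + 324 @ $12.85 = $7,787.10
LIFO COGS: 80 @ $8.70 + 62 @ $8.35 + 217 @ $13.10 + 222 @ $12.85 = $6,909.10
Difference = |$7,787.10 − $6,909.10| = $878.00

$878.00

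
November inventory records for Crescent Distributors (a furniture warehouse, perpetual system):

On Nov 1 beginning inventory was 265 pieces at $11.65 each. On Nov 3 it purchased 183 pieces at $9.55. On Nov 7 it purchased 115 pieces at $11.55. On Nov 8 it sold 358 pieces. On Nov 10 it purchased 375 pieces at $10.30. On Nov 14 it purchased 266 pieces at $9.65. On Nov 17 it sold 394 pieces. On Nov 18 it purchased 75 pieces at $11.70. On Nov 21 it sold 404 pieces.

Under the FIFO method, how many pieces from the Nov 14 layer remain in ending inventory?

48

Nov 8, 358 sold [FIFO — oldest first]: 265 @ $11.65 + 93 @ $9.55 = $3,975.40
Nov 17, 394 sold [FIFO — oldest first]: 90 @ $9.55 + 115 @ $11.55 + 189 @ $10.30 = $4,134.45
Nov 21, 404 sold [FIFO — oldest first]: 186 @ $10.30 + 218 @ $9.65 = $4,019.50
Total COGS = $3,975.40 + $4,134.45 + $4,019.50 = $12,129.35
Ending inventory: 48 @ $9.65 + 75 @ $11.70 = $1,340.70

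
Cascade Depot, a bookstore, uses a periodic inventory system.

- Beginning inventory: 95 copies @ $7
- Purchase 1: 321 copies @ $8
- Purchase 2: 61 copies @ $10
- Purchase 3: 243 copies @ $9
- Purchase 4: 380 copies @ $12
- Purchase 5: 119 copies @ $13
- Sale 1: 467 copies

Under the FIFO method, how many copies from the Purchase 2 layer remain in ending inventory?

Sale 1 (467) [FIFO — oldest first]: 95 @ $7 + 321 @ $8 + 51 @ $10 = $3,743
Ending inventory: 10 @ $10 + 243 @ $9 + 380 @ $12 + 119 @ $13 = $8,394

10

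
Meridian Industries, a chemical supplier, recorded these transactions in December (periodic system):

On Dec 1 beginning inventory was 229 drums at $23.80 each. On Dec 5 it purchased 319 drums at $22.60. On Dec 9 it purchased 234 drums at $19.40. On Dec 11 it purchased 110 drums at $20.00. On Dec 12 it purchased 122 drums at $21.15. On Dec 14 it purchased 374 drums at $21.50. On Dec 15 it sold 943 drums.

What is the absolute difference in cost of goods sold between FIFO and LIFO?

$789.15

FIFO COGS: 229 @ $23.80 + 319 @ $22.60 + 234 @ $19.40 + 110 @ $20.00 + 51 @ $21.15 = $20,477.85
LIFO COGS: 374 @ $21.50 + 122 @ $21.15 + 110 @ $20.00 + 234 @ $19.40 + 103 @ $22.60 = $19,688.70
Difference = |$20,477.85 − $19,688.70| = $789.15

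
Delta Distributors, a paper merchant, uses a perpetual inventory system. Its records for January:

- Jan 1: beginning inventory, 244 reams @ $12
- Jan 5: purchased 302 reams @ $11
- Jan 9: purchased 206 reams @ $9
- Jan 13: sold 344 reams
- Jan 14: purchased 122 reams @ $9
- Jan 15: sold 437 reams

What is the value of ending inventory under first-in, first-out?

Ending inventory = $837

Jan 13, 344 sold [FIFO — oldest first]: 244 @ $12 + 100 @ $11 = $4,028
Jan 15, 437 sold [FIFO — oldest first]: 202 @ $11 + 206 @ $9 + 29 @ $9 = $4,337
Total COGS = $4,028 + $4,337 = $8,365
Ending inventory: 93 @ $9 = $837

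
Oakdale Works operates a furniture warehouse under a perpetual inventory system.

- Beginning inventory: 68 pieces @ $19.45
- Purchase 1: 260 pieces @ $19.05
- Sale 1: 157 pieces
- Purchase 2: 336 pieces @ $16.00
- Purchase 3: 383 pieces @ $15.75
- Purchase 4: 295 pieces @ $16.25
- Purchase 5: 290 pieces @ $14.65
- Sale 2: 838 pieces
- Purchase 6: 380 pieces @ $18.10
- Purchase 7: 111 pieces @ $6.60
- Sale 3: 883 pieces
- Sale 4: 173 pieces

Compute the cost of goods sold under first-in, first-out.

Sale 1 (157) [FIFO — oldest first]: 68 @ $19.45 + 89 @ $19.05 = $3,018.05
Sale 2 (838) [FIFO — oldest first]: 171 @ $19.05 + 336 @ $16.00 + 331 @ $15.75 = $13,846.80
Sale 3 (883) [FIFO — oldest first]: 52 @ $15.75 + 295 @ $16.25 + 290 @ $14.65 + 246 @ $18.10 = $14,313.85
Sale 4 (173) [FIFO — oldest first]: 134 @ $18.10 + 39 @ $6.60 = $2,682.80
Total COGS = $3,018.05 + $13,846.80 + $14,313.85 + $2,682.80 = $33,861.50
Ending inventory: 72 @ $6.60 = $475.20

COGS = $33,861.50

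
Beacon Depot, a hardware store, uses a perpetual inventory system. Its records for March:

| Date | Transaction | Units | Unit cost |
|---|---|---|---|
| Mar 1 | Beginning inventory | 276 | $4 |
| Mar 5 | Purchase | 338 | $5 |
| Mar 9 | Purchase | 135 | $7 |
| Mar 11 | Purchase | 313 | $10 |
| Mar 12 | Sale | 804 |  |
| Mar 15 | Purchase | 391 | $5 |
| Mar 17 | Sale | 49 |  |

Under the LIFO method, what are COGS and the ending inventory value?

COGS = $6,082; ending inventory = $2,742

Mar 12, 804 sold [LIFO — newest first]: 313 @ $10 + 135 @ $7 + 338 @ $5 + 18 @ $4 = $5,837
Mar 17, 49 sold [LIFO — newest first]: 49 @ $5 = $245
Total COGS = $5,837 + $245 = $6,082
Ending inventory: 258 @ $4 + 342 @ $5 = $2,742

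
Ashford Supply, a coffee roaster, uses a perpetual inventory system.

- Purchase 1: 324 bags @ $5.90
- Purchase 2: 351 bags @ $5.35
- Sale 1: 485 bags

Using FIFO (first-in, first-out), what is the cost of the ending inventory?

Sale 1 (485) [FIFO — oldest first]: 324 @ $5.90 + 161 @ $5.35 = $2,772.95
Ending inventory: 190 @ $5.35 = $1,016.50
Check: goods available $3,789.45 = COGS $2,772.95 + ending $1,016.50

Ending inventory = $1,016.50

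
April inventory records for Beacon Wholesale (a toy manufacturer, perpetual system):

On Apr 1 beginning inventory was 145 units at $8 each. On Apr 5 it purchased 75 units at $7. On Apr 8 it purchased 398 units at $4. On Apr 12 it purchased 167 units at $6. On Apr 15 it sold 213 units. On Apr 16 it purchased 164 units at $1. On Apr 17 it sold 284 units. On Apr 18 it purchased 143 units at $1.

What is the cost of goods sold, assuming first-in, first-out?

Apr 15, 213 sold [FIFO — oldest first]: 145 @ $8 + 68 @ $7 = $1,636
Apr 17, 284 sold [FIFO — oldest first]: 7 @ $7 + 277 @ $4 = $1,157
Total COGS = $1,636 + $1,157 = $2,793
Ending inventory: 121 @ $4 + 167 @ $6 + 164 @ $1 + 143 @ $1 = $1,793
Check: goods available $4,586 = COGS $2,793 + ending $1,793

COGS = $2,793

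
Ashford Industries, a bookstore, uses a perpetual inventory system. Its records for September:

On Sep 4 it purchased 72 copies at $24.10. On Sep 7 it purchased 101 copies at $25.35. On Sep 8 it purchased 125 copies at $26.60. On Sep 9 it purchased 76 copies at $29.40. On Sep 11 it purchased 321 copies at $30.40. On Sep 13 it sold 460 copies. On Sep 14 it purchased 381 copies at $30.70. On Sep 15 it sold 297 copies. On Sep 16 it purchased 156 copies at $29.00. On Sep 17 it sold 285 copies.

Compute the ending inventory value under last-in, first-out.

Ending inventory = $4,747.75

Sep 13, 460 sold [LIFO — newest first]: 321 @ $30.40 + 76 @ $29.40 + 63 @ $26.60 = $13,668.60
Sep 15, 297 sold [LIFO — newest first]: 297 @ $30.70 = $9,117.90
Sep 17, 285 sold [LIFO — newest first]: 156 @ $29.00 + 84 @ $30.70 + 45 @ $26.60 = $8,299.80
Total COGS = $13,668.60 + $9,117.90 + $8,299.80 = $31,086.30
Ending inventory: 72 @ $24.10 + 101 @ $25.35 + 17 @ $26.60 = $4,747.75
Check: goods available $35,834.05 = COGS $31,086.30 + ending $4,747.75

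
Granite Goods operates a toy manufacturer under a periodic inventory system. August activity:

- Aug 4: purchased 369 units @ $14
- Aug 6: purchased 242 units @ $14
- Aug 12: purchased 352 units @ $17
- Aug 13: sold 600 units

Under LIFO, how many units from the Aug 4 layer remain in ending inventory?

Aug 13, 600 sold [LIFO — newest first]: 352 @ $17 + 242 @ $14 + 6 @ $14 = $9,456
Ending inventory: 363 @ $14 = $5,082
Check: goods available $14,538 = COGS $9,456 + ending $5,082

363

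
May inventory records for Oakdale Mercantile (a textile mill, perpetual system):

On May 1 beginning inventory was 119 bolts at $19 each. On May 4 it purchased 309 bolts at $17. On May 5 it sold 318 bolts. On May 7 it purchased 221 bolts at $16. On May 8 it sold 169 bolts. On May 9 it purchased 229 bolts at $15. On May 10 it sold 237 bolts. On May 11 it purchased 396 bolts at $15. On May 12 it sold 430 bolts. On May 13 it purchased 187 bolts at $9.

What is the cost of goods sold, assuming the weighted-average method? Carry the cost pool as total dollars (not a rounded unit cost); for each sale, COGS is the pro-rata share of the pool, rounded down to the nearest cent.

After May 1: 119 on hand, pool $2,261.00 (≈ $19.0000 each)
After May 4: 428 on hand, pool $7,514.00 (≈ $17.5561 each)
May 5, sell 318: 318/428 × $7,514.00 → $5,582.83
After May 7: 331 on hand, pool $5,467.17 (≈ $16.5171 each)
May 8, sell 169: 169/331 × $5,467.17 → $2,791.39
After May 9: 391 on hand, pool $6,110.78 (≈ $15.6286 each)
May 10, sell 237: 237/391 × $6,110.78 → $3,703.97
After May 11: 550 on hand, pool $8,346.81 (≈ $15.1760 each)
May 12, sell 430: 430/550 × $8,346.81 → $6,525.68
After May 13: 307 on hand, pool $3,504.13 (≈ $11.4141 each)
Total COGS = $5,582.83 + $2,791.39 + $3,703.97 + $6,525.68 = $18,603.87
Ending inventory (cost pool remaining) = $3,504.13

COGS = $18,603.87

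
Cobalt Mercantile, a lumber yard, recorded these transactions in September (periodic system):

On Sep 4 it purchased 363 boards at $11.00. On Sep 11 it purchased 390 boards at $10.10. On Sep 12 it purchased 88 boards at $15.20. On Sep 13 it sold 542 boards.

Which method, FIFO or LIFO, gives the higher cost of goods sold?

LIFO

FIFO COGS: 363 @ $11.00 + 179 @ $10.10 = $5,800.90
LIFO COGS: 88 @ $15.20 + 390 @ $10.10 + 64 @ $11.00 = $5,980.60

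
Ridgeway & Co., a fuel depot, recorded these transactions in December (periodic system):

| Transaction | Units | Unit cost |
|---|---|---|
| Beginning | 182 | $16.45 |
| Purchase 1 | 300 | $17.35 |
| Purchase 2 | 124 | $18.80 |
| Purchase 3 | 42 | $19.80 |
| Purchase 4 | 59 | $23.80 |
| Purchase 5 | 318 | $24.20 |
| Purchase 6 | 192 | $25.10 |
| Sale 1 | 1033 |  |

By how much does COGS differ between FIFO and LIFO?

FIFO COGS: 182 @ $16.45 + 300 @ $17.35 + 124 @ $18.80 + 42 @ $19.80 + 59 @ $23.80 + 318 @ $24.20 + 8 @ $25.10 = $20,662.30
LIFO COGS: 192 @ $25.10 + 318 @ $24.20 + 59 @ $23.80 + 42 @ $19.80 + 124 @ $18.80 + 298 @ $17.35 = $22,252.10
Difference = |$20,662.30 − $22,252.10| = $1,589.80

$1,589.80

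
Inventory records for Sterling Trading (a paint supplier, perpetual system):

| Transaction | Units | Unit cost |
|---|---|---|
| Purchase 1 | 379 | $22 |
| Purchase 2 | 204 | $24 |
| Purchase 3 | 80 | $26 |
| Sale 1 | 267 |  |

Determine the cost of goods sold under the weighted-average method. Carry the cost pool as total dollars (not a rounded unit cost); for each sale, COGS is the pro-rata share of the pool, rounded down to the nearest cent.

After Purchase 1: 379 on hand, pool $8,338.00 (≈ $22.0000 each)
After Purchase 2: 583 on hand, pool $13,234.00 (≈ $22.6998 each)
After Purchase 3: 663 on hand, pool $15,314.00 (≈ $23.0980 each)
Sale 1, sell 267: 267/663 × $15,314.00 → $6,167.17
Ending inventory (cost pool remaining) = $9,146.83

COGS = $6,167.17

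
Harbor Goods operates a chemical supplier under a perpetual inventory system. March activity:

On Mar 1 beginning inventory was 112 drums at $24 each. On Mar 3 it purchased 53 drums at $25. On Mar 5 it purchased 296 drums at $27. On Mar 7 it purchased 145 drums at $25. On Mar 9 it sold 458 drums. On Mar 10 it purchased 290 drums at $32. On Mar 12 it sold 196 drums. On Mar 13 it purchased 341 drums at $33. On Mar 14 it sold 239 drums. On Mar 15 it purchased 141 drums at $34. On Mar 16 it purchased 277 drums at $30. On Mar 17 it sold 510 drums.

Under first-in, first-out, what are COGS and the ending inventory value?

COGS = $41,707; ending inventory = $7,560

Mar 9, 458 sold [FIFO — oldest first]: 112 @ $24 + 53 @ $25 + 293 @ $27 = $11,924
Mar 12, 196 sold [FIFO — oldest first]: 3 @ $27 + 145 @ $25 + 48 @ $32 = $5,242
Mar 14, 239 sold [FIFO — oldest first]: 239 @ $32 = $7,648
Mar 17, 510 sold [FIFO — oldest first]: 3 @ $32 + 341 @ $33 + 141 @ $34 + 25 @ $30 = $16,893
Total COGS = $11,924 + $5,242 + $7,648 + $16,893 = $41,707
Ending inventory: 252 @ $30 = $7,560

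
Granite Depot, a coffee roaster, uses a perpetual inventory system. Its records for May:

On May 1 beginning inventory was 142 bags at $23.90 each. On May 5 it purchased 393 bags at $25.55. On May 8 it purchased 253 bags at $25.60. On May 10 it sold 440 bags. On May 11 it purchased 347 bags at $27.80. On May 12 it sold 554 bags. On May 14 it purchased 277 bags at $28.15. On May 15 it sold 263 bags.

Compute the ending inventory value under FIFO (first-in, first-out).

Ending inventory = $4,363.25

May 10, 440 sold [FIFO — oldest first]: 142 @ $23.90 + 298 @ $25.55 = $11,007.70
May 12, 554 sold [FIFO — oldest first]: 95 @ $25.55 + 253 @ $25.60 + 206 @ $27.80 = $14,630.85
May 15, 263 sold [FIFO — oldest first]: 141 @ $27.80 + 122 @ $28.15 = $7,354.10
Total COGS = $11,007.70 + $14,630.85 + $7,354.10 = $32,992.65
Ending inventory: 155 @ $28.15 = $4,363.25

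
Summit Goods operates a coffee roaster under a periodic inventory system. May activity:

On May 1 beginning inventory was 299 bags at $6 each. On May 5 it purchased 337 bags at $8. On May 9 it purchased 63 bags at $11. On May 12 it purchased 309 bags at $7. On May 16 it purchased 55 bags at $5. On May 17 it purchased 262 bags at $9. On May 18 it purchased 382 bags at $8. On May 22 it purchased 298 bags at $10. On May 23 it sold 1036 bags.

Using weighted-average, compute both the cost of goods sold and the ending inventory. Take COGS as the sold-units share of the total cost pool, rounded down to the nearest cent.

May 23, sell 1036: 1036/2005 × $16,015.00 → $8,275.08
Ending inventory (cost pool remaining) = $7,739.92

COGS = $8,275.08; ending inventory = $7,739.92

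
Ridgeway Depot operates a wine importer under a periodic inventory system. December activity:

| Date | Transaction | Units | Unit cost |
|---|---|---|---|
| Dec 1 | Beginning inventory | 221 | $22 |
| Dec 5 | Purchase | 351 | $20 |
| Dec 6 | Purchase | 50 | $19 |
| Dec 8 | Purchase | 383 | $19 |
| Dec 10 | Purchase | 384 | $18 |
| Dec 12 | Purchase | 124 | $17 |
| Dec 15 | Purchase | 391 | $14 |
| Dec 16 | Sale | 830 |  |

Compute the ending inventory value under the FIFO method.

Ending inventory = $17,819

Dec 16, 830 sold [FIFO — oldest first]: 221 @ $22 + 351 @ $20 + 50 @ $19 + 208 @ $19 = $16,784
Ending inventory: 175 @ $19 + 384 @ $18 + 124 @ $17 + 391 @ $14 = $17,819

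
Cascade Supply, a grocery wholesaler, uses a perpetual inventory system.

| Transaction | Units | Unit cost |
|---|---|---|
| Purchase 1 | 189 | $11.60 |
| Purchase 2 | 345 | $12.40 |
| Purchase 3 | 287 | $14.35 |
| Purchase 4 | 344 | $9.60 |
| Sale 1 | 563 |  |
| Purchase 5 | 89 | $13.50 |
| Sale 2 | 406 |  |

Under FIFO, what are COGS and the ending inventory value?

Sale 1 (563) [FIFO — oldest first]: 189 @ $11.60 + 345 @ $12.40 + 29 @ $14.35 = $6,886.55
Sale 2 (406) [FIFO — oldest first]: 258 @ $14.35 + 148 @ $9.60 = $5,123.10
Total COGS = $6,886.55 + $5,123.10 = $12,009.65
Ending inventory: 196 @ $9.60 + 89 @ $13.50 = $3,083.10

COGS = $12,009.65; ending inventory = $3,083.10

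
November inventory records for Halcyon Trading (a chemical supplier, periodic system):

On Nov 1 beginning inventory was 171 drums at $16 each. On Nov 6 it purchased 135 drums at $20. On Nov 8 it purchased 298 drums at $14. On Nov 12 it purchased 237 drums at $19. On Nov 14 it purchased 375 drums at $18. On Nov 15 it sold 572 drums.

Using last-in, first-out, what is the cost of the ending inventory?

Nov 15, 572 sold [LIFO — newest first]: 375 @ $18 + 197 @ $19 = $10,493
Ending inventory: 171 @ $16 + 135 @ $20 + 298 @ $14 + 40 @ $19 = $10,368
Check: goods available $20,861 = COGS $10,493 + ending $10,368

Ending inventory = $10,368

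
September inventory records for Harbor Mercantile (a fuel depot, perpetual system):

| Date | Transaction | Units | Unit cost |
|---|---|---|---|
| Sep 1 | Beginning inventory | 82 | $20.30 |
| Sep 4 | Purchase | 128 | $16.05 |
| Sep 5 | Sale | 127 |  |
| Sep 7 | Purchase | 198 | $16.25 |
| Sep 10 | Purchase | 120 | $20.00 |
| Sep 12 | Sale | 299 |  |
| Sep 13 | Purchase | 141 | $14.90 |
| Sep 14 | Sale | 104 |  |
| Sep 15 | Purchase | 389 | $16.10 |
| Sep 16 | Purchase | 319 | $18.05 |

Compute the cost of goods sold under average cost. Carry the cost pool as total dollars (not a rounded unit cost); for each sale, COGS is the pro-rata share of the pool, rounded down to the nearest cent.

After Sep 1: 82 on hand, pool $1,664.60 (≈ $20.3000 each)
After Sep 4: 210 on hand, pool $3,719.00 (≈ $17.7095 each)
Sep 5, sell 127: 127/210 × $3,719.00 → $2,249.10
After Sep 7: 281 on hand, pool $4,687.40 (≈ $16.6811 each)
After Sep 10: 401 on hand, pool $7,087.40 (≈ $17.6743 each)
Sep 12, sell 299: 299/401 × $7,087.40 → $5,284.61
After Sep 13: 243 on hand, pool $3,903.69 (≈ $16.0646 each)
Sep 14, sell 104: 104/243 × $3,903.69 → $1,670.71
After Sep 15: 528 on hand, pool $8,495.88 (≈ $16.0907 each)
After Sep 16: 847 on hand, pool $14,253.83 (≈ $16.8286 each)
Total COGS = $2,249.10 + $5,284.61 + $1,670.71 = $9,204.42
Ending inventory (cost pool remaining) = $14,253.83

COGS = $9,204.42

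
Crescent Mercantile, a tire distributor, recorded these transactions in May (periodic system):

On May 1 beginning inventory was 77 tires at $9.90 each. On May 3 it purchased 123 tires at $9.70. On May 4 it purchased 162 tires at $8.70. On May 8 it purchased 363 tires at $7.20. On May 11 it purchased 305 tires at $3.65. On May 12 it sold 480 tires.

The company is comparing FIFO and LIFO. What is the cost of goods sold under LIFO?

FIFO COGS: 77 @ $9.90 + 123 @ $9.70 + 162 @ $8.70 + 118 @ $7.20 = $4,214.40
LIFO COGS: 305 @ $3.65 + 175 @ $7.20 = $2,373.25

COGS = $2,373.25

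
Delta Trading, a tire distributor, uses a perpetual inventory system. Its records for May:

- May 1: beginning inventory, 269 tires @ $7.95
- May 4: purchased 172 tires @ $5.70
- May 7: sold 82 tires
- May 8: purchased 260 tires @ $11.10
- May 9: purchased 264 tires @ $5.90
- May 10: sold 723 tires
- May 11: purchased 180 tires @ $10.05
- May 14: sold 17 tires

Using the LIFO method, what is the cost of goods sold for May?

COGS = $6,461.40

May 7, 82 sold [LIFO — newest first]: 82 @ $5.70 = $467.40
May 10, 723 sold [LIFO — newest first]: 264 @ $5.90 + 260 @ $11.10 + 90 @ $5.70 + 109 @ $7.95 = $5,823.15
May 14, 17 sold [LIFO — newest first]: 17 @ $10.05 = $170.85
Total COGS = $467.40 + $5,823.15 + $170.85 = $6,461.40
Ending inventory: 160 @ $7.95 + 163 @ $10.05 = $2,910.15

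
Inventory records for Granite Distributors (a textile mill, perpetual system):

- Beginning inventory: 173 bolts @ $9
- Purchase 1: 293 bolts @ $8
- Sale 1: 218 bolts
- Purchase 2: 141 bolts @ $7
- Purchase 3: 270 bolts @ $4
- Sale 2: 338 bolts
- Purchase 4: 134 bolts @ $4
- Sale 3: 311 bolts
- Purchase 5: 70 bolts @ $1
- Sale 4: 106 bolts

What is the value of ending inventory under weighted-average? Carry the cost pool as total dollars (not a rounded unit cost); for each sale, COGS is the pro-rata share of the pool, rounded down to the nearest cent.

After Beginning: 173 on hand, pool $1,557.00 (≈ $9.0000 each)
After Purchase 1: 466 on hand, pool $3,901.00 (≈ $8.3712 each)
Sale 1, sell 218: 218/466 × $3,901.00 → $1,824.93
After Purchase 2: 389 on hand, pool $3,063.07 (≈ $7.8742 each)
After Purchase 3: 659 on hand, pool $4,143.07 (≈ $6.2869 each)
Sale 2, sell 338: 338/659 × $4,143.07 → $2,124.97
After Purchase 4: 455 on hand, pool $2,554.10 (≈ $5.6134 each)
Sale 3, sell 311: 311/455 × $2,554.10 → $1,745.76
After Purchase 5: 214 on hand, pool $878.34 (≈ $4.1044 each)
Sale 4, sell 106: 106/214 × $878.34 → $435.06
Total COGS = $1,824.93 + $2,124.97 + $1,745.76 + $435.06 = $6,130.72
Ending inventory (cost pool remaining) = $443.28

Ending inventory = $443.28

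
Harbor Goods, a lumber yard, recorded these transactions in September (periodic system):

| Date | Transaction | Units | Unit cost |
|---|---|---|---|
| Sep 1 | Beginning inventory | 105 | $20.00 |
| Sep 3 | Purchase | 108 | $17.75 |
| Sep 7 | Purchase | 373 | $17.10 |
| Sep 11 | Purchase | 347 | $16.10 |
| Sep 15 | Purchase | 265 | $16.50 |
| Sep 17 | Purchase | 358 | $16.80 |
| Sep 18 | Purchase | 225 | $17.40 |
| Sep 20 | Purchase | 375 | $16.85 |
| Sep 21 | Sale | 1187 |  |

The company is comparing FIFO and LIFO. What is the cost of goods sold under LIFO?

COGS = $20,026.65

FIFO COGS: 105 @ $20.00 + 108 @ $17.75 + 373 @ $17.10 + 347 @ $16.10 + 254 @ $16.50 = $20,173.00
LIFO COGS: 375 @ $16.85 + 225 @ $17.40 + 358 @ $16.80 + 229 @ $16.50 = $20,026.65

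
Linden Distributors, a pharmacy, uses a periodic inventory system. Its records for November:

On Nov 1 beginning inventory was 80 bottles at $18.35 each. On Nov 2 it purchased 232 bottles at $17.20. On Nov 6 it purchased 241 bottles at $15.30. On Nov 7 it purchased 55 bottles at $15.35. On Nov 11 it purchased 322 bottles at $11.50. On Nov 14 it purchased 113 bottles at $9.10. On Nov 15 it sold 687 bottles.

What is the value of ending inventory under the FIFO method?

Nov 15, 687 sold [FIFO — oldest first]: 80 @ $18.35 + 232 @ $17.20 + 241 @ $15.30 + 55 @ $15.35 + 79 @ $11.50 = $10,898.45
Ending inventory: 243 @ $11.50 + 113 @ $9.10 = $3,822.80

Ending inventory = $3,822.80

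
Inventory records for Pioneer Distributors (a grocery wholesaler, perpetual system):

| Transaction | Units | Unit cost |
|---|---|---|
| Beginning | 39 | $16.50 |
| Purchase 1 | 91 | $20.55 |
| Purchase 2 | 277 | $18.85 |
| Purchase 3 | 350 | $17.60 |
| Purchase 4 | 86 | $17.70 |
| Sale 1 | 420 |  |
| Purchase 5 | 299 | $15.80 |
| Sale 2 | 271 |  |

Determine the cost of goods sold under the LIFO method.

COGS = $11,682.40

Sale 1 (420) [LIFO — newest first]: 86 @ $17.70 + 334 @ $17.60 = $7,400.60
Sale 2 (271) [LIFO — newest first]: 271 @ $15.80 = $4,281.80
Total COGS = $7,400.60 + $4,281.80 = $11,682.40
Ending inventory: 39 @ $16.50 + 91 @ $20.55 + 277 @ $18.85 + 16 @ $17.60 + 28 @ $15.80 = $8,459.00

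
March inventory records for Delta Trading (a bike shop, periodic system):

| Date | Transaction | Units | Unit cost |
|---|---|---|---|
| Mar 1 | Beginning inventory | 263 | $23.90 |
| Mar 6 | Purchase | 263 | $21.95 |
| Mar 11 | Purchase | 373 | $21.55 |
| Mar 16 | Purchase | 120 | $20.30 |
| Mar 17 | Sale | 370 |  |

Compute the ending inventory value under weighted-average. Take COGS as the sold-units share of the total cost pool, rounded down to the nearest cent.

Ending inventory = $14,351.06

Mar 17, sell 370: 370/1019 × $22,532.70 → $8,181.64
Ending inventory (cost pool remaining) = $14,351.06
Check: goods available $22,532.70 = COGS $8,181.64 + ending $14,351.06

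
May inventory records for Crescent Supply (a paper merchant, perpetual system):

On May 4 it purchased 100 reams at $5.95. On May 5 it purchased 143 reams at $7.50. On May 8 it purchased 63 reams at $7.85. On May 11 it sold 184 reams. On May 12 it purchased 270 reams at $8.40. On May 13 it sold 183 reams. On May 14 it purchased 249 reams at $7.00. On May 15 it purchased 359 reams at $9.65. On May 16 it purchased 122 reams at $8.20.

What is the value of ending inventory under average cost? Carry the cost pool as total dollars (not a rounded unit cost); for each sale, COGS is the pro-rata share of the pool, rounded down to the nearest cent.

After May 4: 100 on hand, pool $595.00 (≈ $5.9500 each)
After May 5: 243 on hand, pool $1,667.50 (≈ $6.8621 each)
After May 8: 306 on hand, pool $2,162.05 (≈ $7.0655 each)
May 11, sell 184: 184/306 × $2,162.05 → $1,300.05
After May 12: 392 on hand, pool $3,130.00 (≈ $7.9847 each)
May 13, sell 183: 183/392 × $3,130.00 → $1,461.19
After May 14: 458 on hand, pool $3,411.81 (≈ $7.4494 each)
After May 15: 817 on hand, pool $6,876.16 (≈ $8.4164 each)
After May 16: 939 on hand, pool $7,876.56 (≈ $8.3882 each)
Total COGS = $1,300.05 + $1,461.19 = $2,761.24
Ending inventory (cost pool remaining) = $7,876.56
Check: goods available $10,637.80 = COGS $2,761.24 + ending $7,876.56

Ending inventory = $7,876.56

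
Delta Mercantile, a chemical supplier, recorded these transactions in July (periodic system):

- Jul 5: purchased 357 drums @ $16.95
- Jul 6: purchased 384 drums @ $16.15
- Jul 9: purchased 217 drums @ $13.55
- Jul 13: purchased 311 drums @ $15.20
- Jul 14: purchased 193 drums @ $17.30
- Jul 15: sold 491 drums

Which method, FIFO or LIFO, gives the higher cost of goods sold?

FIFO COGS: 357 @ $16.95 + 134 @ $16.15 = $8,215.25
LIFO COGS: 193 @ $17.30 + 298 @ $15.20 = $7,868.50

FIFO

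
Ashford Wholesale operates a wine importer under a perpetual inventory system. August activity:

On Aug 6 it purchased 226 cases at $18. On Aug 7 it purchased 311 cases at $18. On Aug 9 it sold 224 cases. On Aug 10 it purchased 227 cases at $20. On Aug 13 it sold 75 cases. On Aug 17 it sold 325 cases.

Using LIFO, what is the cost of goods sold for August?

COGS = $11,686

Aug 9, 224 sold [LIFO — newest first]: 224 @ $18 = $4,032
Aug 13, 75 sold [LIFO — newest first]: 75 @ $20 = $1,500
Aug 17, 325 sold [LIFO — newest first]: 152 @ $20 + 87 @ $18 + 86 @ $18 = $6,154
Total COGS = $4,032 + $1,500 + $6,154 = $11,686
Ending inventory: 140 @ $18 = $2,520
Check: goods available $14,206 = COGS $11,686 + ending $2,520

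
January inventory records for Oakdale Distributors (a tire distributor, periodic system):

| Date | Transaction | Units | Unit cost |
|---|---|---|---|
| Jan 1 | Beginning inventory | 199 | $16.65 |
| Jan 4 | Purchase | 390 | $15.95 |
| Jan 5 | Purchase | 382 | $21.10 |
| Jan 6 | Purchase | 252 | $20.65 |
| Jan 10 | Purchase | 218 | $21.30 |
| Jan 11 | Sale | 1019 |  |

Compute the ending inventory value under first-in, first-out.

Ending inventory = $8,856.00

Jan 11, 1019 sold [FIFO — oldest first]: 199 @ $16.65 + 390 @ $15.95 + 382 @ $21.10 + 48 @ $20.65 = $18,585.25
Ending inventory: 204 @ $20.65 + 218 @ $21.30 = $8,856.00
Check: goods available $27,441.25 = COGS $18,585.25 + ending $8,856.00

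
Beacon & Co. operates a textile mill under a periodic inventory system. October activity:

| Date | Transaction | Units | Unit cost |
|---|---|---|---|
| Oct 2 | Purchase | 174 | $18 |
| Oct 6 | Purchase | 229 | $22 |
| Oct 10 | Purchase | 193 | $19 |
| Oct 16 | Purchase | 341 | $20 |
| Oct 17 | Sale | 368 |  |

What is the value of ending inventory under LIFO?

Oct 17, 368 sold [LIFO — newest first]: 341 @ $20 + 27 @ $19 = $7,333
Ending inventory: 174 @ $18 + 229 @ $22 + 166 @ $19 = $11,324

Ending inventory = $11,324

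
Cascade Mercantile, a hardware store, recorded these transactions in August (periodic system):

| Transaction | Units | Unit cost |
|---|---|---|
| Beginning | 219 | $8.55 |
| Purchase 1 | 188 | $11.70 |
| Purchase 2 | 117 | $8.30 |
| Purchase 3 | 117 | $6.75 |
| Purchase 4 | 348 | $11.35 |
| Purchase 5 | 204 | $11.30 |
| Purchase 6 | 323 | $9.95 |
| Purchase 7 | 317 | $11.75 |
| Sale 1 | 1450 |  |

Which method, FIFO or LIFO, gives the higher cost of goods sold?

LIFO

FIFO COGS: 219 @ $8.55 + 188 @ $11.70 + 117 @ $8.30 + 117 @ $6.75 + 348 @ $11.35 + 204 @ $11.30 + 257 @ $9.95 = $14,645.05
LIFO COGS: 317 @ $11.75 + 323 @ $9.95 + 204 @ $11.30 + 348 @ $11.35 + 117 @ $6.75 + 117 @ $8.30 + 24 @ $11.70 = $15,235.25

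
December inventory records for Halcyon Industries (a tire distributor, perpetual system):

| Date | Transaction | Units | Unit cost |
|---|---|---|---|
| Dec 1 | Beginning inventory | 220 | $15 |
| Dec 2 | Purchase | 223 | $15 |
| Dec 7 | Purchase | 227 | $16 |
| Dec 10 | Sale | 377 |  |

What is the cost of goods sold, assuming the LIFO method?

COGS = $5,882

Dec 10, 377 sold [LIFO — newest first]: 227 @ $16 + 150 @ $15 = $5,882
Ending inventory: 220 @ $15 + 73 @ $15 = $4,395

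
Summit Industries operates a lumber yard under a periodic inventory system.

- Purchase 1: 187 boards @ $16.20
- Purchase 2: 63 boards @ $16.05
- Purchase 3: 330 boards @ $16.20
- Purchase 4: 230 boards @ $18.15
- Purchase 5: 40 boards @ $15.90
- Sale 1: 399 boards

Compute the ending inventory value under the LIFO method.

Sale 1 (399) [LIFO — newest first]: 40 @ $15.90 + 230 @ $18.15 + 129 @ $16.20 = $6,900.30
Ending inventory: 187 @ $16.20 + 63 @ $16.05 + 201 @ $16.20 = $7,296.75
Check: goods available $14,197.05 = COGS $6,900.30 + ending $7,296.75

Ending inventory = $7,296.75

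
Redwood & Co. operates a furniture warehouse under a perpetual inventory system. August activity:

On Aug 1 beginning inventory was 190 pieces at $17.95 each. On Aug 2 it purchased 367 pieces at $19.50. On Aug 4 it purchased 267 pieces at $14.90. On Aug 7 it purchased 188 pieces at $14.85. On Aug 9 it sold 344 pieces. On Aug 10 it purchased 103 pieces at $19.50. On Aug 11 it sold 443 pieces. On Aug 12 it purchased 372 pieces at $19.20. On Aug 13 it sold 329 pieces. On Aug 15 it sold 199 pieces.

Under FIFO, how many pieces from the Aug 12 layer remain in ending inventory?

Aug 9, 344 sold [FIFO — oldest first]: 190 @ $17.95 + 154 @ $19.50 = $6,413.50
Aug 11, 443 sold [FIFO — oldest first]: 213 @ $19.50 + 230 @ $14.90 = $7,580.50
Aug 13, 329 sold [FIFO — oldest first]: 37 @ $14.90 + 188 @ $14.85 + 103 @ $19.50 + 1 @ $19.20 = $5,370.80
Aug 15, 199 sold [FIFO — oldest first]: 199 @ $19.20 = $3,820.80
Total COGS = $6,413.50 + $7,580.50 + $5,370.80 + $3,820.80 = $23,185.60
Ending inventory: 172 @ $19.20 = $3,302.40

172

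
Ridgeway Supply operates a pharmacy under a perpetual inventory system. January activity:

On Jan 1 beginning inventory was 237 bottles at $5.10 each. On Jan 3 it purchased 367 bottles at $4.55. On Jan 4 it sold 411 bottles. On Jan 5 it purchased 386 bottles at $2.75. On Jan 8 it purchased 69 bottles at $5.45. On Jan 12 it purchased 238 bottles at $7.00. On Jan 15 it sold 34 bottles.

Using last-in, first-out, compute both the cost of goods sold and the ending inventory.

COGS = $2,132.25; ending inventory = $3,849.85

Jan 4, 411 sold [LIFO — newest first]: 367 @ $4.55 + 44 @ $5.10 = $1,894.25
Jan 15, 34 sold [LIFO — newest first]: 34 @ $7.00 = $238.00
Total COGS = $1,894.25 + $238.00 = $2,132.25
Ending inventory: 193 @ $5.10 + 386 @ $2.75 + 69 @ $5.45 + 204 @ $7.00 = $3,849.85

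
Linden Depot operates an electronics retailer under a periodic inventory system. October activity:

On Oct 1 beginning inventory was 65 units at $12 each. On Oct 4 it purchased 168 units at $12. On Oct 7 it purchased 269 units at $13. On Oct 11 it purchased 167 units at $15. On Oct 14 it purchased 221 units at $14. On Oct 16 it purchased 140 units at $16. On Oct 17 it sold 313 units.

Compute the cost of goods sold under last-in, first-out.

COGS = $4,662

Oct 17, 313 sold [LIFO — newest first]: 140 @ $16 + 173 @ $14 = $4,662
Ending inventory: 65 @ $12 + 168 @ $12 + 269 @ $13 + 167 @ $15 + 48 @ $14 = $9,470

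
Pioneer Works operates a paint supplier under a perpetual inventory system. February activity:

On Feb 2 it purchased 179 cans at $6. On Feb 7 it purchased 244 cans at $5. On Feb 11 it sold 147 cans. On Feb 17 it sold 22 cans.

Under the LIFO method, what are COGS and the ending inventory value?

Feb 11, 147 sold [LIFO — newest first]: 147 @ $5 = $735
Feb 17, 22 sold [LIFO — newest first]: 22 @ $5 = $110
Total COGS = $735 + $110 = $845
Ending inventory: 179 @ $6 + 75 @ $5 = $1,449
Check: goods available $2,294 = COGS $845 + ending $1,449

COGS = $845; ending inventory = $1,449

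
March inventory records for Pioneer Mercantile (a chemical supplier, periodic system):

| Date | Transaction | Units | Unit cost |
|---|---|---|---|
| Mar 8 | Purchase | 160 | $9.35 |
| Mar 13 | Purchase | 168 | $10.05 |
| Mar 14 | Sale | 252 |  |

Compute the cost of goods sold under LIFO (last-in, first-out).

Mar 14, 252 sold [LIFO — newest first]: 168 @ $10.05 + 84 @ $9.35 = $2,473.80
Ending inventory: 76 @ $9.35 = $710.60
Check: goods available $3,184.40 = COGS $2,473.80 + ending $710.60

COGS = $2,473.80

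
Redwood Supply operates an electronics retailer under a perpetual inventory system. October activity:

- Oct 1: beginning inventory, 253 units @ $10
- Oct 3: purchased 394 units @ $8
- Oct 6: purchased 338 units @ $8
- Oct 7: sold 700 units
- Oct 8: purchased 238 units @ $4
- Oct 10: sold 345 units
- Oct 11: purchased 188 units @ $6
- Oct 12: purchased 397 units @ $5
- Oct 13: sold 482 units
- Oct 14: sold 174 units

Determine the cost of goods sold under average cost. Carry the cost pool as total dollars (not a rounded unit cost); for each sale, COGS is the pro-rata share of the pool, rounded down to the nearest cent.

COGS = $11,853.19

After Oct 1: 253 on hand, pool $2,530.00 (≈ $10.0000 each)
After Oct 3: 647 on hand, pool $5,682.00 (≈ $8.7821 each)
After Oct 6: 985 on hand, pool $8,386.00 (≈ $8.5137 each)
Oct 7, sell 700: 700/985 × $8,386.00 → $5,959.59
After Oct 8: 523 on hand, pool $3,378.41 (≈ $6.4597 each)
Oct 10, sell 345: 345/523 × $3,378.41 → $2,228.58
After Oct 11: 366 on hand, pool $2,277.83 (≈ $6.2236 each)
After Oct 12: 763 on hand, pool $4,262.83 (≈ $5.5869 each)
Oct 13, sell 482: 482/763 × $4,262.83 → $2,692.90
Oct 14, sell 174: 174/281 × $1,569.93 → $972.12
Total COGS = $5,959.59 + $2,228.58 + $2,692.90 + $972.12 = $11,853.19
Ending inventory (cost pool remaining) = $597.81
Check: goods available $12,451.00 = COGS $11,853.19 + ending $597.81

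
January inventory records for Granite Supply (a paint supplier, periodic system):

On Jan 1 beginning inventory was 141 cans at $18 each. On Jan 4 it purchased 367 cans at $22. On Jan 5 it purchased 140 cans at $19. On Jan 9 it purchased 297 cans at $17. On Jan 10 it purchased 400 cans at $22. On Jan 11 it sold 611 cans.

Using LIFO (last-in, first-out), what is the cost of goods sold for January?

Jan 11, 611 sold [LIFO — newest first]: 400 @ $22 + 211 @ $17 = $12,387
Ending inventory: 141 @ $18 + 367 @ $22 + 140 @ $19 + 86 @ $17 = $14,734

COGS = $12,387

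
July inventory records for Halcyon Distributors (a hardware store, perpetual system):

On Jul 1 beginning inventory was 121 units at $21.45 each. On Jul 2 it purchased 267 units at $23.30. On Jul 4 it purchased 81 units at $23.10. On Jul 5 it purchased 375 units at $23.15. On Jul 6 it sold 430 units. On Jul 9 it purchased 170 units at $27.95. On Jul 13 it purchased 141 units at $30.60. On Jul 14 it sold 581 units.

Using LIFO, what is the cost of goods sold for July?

COGS = $25,303.65

Jul 6, 430 sold [LIFO — newest first]: 375 @ $23.15 + 55 @ $23.10 = $9,951.75
Jul 14, 581 sold [LIFO — newest first]: 141 @ $30.60 + 170 @ $27.95 + 26 @ $23.10 + 244 @ $23.30 = $15,351.90
Total COGS = $9,951.75 + $15,351.90 = $25,303.65
Ending inventory: 121 @ $21.45 + 23 @ $23.30 = $3,131.35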